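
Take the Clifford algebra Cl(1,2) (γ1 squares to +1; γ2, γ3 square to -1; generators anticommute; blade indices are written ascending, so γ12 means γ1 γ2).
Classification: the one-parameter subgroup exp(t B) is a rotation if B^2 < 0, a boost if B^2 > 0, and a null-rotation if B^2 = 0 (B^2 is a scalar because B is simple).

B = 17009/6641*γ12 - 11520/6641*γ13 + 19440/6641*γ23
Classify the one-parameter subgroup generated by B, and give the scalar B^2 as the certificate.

B^2 term by term: the squares give (17009/6641)^2*(γ12)^2 + (-11520/6641)^2*(γ13)^2 + (19440/6641)^2*(γ23)^2 = 289306081/44102881*(+1) + 132710400/44102881*(+1) + 377913600/44102881*(-1) = 1 (each basis 2-blade squares to minus the product of its generators' squares); cross terms between blades sharing an index anticommute and cancel. So B^2 = 1.
Answer: boost, certificate B^2 = 1. The scalar 1 is the complete invariant here: its sign names the subgroup type.


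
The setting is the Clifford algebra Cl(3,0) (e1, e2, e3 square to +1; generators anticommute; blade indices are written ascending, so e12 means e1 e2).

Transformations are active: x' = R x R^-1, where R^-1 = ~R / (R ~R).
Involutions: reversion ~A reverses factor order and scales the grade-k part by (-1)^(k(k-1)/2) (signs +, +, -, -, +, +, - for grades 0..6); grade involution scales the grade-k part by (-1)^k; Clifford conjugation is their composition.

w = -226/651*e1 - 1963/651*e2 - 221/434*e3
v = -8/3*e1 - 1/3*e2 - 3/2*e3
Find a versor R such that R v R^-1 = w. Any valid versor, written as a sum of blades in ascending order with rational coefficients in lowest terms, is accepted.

R = v + w = -654/217*e1 - 2180/651*e2 - 436/217*e3 works: the equal norms (341/36) guarantee its sandwich swaps v into w.
Answer: -654/217*e1 - 2180/651*e2 - 436/217*e3


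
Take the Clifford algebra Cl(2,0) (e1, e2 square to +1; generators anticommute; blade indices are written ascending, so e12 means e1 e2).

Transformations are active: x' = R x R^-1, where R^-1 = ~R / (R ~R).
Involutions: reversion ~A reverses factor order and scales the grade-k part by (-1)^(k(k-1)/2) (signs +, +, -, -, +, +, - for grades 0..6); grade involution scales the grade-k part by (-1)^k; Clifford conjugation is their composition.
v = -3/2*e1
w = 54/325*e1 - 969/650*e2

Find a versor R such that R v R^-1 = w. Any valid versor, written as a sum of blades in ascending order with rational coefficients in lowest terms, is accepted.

Here q(v) = q(w) = 9/4; the classical choice R = v + w = -867/650*e1 - 969/650*e2 then realises v -> w under the sandwich.
Answer: -867/650*e1 - 969/650*e2


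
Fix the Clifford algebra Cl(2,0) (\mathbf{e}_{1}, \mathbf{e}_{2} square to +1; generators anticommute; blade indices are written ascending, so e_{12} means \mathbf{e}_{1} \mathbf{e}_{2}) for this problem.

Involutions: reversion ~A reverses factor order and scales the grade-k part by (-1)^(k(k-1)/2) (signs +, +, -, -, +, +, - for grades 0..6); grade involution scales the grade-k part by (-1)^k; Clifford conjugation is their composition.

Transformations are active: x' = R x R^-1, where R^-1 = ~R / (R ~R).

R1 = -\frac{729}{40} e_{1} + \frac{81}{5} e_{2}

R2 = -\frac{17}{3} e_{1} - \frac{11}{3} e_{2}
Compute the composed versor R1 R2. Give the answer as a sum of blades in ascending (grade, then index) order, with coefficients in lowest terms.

Distribute over the terms of R1 (each basis-blade product reordered to ascending indices, repeated generators contracted through their squares):
(-\frac{729}{40} e_{1}) R2 = \frac{4131}{40} + \frac{2673}{40} e_{12}
(\frac{81}{5} e_{2}) R2 = -\frac{297}{5} + \frac{459}{5} e_{12}
Summing the partial products and collecting blades:
Answer: \frac{351}{8} + \frac{1269}{8} e_{12}


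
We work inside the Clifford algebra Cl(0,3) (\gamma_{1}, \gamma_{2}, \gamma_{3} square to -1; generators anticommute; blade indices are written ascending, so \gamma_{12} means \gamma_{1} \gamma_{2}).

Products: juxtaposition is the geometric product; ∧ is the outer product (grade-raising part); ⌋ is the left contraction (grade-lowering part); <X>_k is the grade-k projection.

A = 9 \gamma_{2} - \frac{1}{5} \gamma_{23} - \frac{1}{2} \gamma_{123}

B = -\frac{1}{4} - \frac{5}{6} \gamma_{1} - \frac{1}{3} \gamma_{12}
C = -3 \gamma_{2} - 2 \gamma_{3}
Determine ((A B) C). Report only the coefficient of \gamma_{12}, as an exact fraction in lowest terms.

step 1: -3 \gamma_{1} - \frac{9}{4} \gamma_{2} - \frac{1}{6} \gamma_{3} + \frac{15}{2} \gamma_{12} + \frac{1}{15} \gamma_{13} - \frac{11}{30} \gamma_{23} + \frac{7}{24} \gamma_{123}
step 2: -\frac{85}{12} + \frac{679}{30} \gamma_{1} - \frac{11}{15} \gamma_{2} + \frac{11}{10} \gamma_{3} + \frac{115}{12} \gamma_{12} + \frac{41}{8} \gamma_{13} + 4 \gamma_{23} - \frac{74}{5} \gamma_{123}
Answer: \frac{115}{12}


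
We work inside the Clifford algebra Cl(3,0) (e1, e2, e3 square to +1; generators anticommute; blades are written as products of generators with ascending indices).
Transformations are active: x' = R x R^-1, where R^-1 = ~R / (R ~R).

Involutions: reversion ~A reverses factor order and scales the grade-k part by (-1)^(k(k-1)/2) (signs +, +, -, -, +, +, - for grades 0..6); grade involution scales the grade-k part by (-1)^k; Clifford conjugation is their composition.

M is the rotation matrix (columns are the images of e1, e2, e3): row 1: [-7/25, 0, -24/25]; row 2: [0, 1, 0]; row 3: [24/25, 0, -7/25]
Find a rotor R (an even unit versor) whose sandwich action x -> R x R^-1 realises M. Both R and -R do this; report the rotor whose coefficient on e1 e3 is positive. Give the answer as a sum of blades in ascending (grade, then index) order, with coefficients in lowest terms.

Method: write R = a + b12*e1 e2 + b13*e1 e3 + b23*e2 e3 with a^2 + b12^2 + b13^2 + b23^2 = 1 (so R^-1 = ~R). Expanding the columns R e_j ~R gives tr M = 4a^2 - 1 and, from the antisymmetric part, M21 - M12 = -4a*b12, M13 - M31 = 4a*b13, M32 - M23 = -4a*b23.
Here tr M = 11/25, so a^2 = (1 + tr M)/4 = 9/25 and a = ±3/5. Taking a = 3/5: M21 - M12 = 0, M13 - M31 = -48/25, M32 - M23 = 0, giving b12 = 0, b13 = -4/5, b23 = 0, i.e. R = 3/5 - 4/5*e1 e3.
Its e1 e3 coefficient is negative, so report the other preimage -R.
Answer: -3/5 + 4/5*e1 e3. Uniqueness: Spin(3) -> SO(3) maps R and -R to the same rotation of trace 11/25; fixing the sign of the e1 e3 coefficient removes the ambiguity.


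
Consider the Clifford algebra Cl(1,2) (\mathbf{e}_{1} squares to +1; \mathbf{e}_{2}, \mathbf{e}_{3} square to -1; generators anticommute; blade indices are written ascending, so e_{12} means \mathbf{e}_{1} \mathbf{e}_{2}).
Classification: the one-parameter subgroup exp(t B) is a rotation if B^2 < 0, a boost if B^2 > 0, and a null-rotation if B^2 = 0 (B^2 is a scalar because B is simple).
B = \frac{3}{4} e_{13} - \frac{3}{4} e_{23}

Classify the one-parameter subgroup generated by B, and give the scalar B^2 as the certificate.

B^2 term by term: the squares give (\frac{3}{4})^2*(e_{13})^2 + (-\frac{3}{4})^2*(e_{23})^2 = \frac{9}{16}*(+1) + \frac{9}{16}*(-1) = 0 (each basis 2-blade squares to minus the product of its generators' squares); cross terms between blades sharing an index anticommute and cancel. So B^2 = 0.
Answer: null-rotation, certificate B^2 = 0. Because 0 is invariant under every versor sandwich, the classification follows from its sign alone.


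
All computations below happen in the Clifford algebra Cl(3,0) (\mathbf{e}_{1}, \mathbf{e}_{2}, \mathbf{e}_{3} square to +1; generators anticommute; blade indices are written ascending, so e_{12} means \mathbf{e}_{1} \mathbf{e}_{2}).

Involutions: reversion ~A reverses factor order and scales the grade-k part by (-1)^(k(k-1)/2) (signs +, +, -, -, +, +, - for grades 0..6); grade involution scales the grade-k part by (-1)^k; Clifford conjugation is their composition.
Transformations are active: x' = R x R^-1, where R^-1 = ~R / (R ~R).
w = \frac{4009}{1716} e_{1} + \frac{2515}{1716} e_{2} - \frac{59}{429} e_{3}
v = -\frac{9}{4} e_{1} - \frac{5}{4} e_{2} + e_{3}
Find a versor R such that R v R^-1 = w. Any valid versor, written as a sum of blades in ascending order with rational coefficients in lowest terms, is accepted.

Here q(v) = q(w) = \frac{61}{8}; the classical choice R = v + w = \frac{37}{429} e_{1} + \frac{185}{858} e_{2} + \frac{370}{429} e_{3} then realises v -> w under the sandwich.
Answer: \frac{37}{429} e_{1} + \frac{185}{858} e_{2} + \frac{370}{429} e_{3}


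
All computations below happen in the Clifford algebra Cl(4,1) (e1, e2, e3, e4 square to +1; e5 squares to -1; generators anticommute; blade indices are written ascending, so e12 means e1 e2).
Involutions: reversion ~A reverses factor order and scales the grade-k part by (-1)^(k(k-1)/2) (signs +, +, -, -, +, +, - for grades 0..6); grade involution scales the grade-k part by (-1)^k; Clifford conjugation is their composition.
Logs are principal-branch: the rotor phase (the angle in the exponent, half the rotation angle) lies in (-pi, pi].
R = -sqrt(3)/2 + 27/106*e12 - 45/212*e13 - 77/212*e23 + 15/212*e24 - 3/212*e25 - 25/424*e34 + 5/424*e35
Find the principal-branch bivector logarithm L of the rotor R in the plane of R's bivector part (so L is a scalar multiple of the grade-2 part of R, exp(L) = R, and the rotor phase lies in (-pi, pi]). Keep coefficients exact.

The scalar part of R is -sqrt(3)/2, and that scalar determines the rotor phase on the principal branch; recovering the unit plane as bivector-part over sine of the phase gives L = phase * plane.
Concretely: cos(phase) = -sqrt(3)/2 gives phase = ±5*pi/6, and since phase/sin(phase) is even the sign is immaterial: L = (phase/sin(phase)) * <R>_2 = (5*pi/3) * <R>_2.
Answer: 45*pi/106*e12 - 75*pi/212*e13 - 385*pi/636*e23 + 25*pi/212*e24 - 5*pi/212*e25 - 125*pi/1272*e34 + 25*pi/1272*e35


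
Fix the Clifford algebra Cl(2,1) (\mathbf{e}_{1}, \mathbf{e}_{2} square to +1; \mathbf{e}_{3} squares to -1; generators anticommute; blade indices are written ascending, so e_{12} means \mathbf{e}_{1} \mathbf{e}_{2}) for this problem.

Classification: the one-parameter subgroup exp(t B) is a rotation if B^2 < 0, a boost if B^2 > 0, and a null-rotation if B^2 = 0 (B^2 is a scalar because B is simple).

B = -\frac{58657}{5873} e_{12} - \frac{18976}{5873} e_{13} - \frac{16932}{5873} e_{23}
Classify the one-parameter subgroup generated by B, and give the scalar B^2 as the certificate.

B^2 term by term: the squares give (-\frac{58657}{5873})^2*(e_{12})^2 + (-\frac{18976}{5873})^2*(e_{13})^2 + (-\frac{16932}{5873})^2*(e_{23})^2 = \frac{3440643649}{34492129}*(-1) + \frac{360088576}{34492129}*(+1) + \frac{286692624}{34492129}*(+1) = -81 (each basis 2-blade squares to minus the product of its generators' squares); cross terms between blades sharing an index anticommute and cancel. So B^2 = -81.
Answer: rotation, certificate B^2 = -81. The class reads off the invariant scalar -81 directly.


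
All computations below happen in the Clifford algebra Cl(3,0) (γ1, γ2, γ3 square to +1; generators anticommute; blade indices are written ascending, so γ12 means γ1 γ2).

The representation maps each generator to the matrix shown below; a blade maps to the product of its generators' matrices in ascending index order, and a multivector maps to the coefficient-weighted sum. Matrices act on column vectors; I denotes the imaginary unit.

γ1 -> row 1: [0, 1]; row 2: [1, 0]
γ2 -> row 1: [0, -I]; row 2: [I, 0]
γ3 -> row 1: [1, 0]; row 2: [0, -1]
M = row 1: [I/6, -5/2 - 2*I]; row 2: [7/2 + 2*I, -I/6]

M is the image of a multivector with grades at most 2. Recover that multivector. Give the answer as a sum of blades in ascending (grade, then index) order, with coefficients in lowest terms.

Method: 1, rho(γ1), rho(γ2), rho(γ3) form a trace-orthogonal basis of the 2x2 complex matrices (tr(X Y) = 2 if X = Y, else 0), so M = m0*1 + m1*rho(γ1) + m2*rho(γ2) + m3*rho(γ3) with m0 = tr(M)/2 = 0, m1 = tr(M rho(γ1))/2 = 1/2, m2 = tr(M rho(γ2))/2 = 2 - 3*I, m3 = tr(M rho(γ3))/2 = I/6.
Multiplying table entries, the bivector images are rho(γ12) = I*rho(γ3), rho(γ13) = -I*rho(γ2), rho(γ23) = I*rho(γ1); with real blade coefficients the real parts of m0..m3 are the coefficients of 1, γ1, γ2, γ3 and the imaginary parts give the bivectors (γ23: Im m1, γ13: -Im m2, γ12: Im m3).
Answer: 1/2*γ1 + 2*γ2 + 1/6*γ12 + 3*γ13


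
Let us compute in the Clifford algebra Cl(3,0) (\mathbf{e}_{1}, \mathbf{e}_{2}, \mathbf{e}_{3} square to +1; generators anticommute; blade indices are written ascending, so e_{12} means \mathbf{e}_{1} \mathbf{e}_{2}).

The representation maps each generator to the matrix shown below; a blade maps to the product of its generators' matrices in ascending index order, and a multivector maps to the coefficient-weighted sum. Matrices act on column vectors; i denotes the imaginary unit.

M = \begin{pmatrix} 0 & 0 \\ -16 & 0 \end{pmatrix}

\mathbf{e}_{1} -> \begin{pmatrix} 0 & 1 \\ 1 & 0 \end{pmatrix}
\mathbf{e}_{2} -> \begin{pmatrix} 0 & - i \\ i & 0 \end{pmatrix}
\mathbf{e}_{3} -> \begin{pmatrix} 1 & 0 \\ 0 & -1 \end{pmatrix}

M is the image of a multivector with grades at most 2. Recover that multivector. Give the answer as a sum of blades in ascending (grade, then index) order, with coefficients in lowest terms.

Method: 1, rho(e_{1}), rho(e_{2}), rho(e_{3}) form a trace-orthogonal basis of the 2x2 complex matrices (tr(X Y) = 2 if X = Y, else 0), so M = m0*1 + m1*rho(e_{1}) + m2*rho(e_{2}) + m3*rho(e_{3}) with m0 = tr(M)/2 = 0, m1 = tr(M rho(e_{1}))/2 = -8, m2 = tr(M rho(e_{2}))/2 = 8 i, m3 = tr(M rho(e_{3}))/2 = 0.
Multiplying table entries, the bivector images are rho(e_{12}) = i*rho(e_{3}), rho(e_{13}) = -i*rho(e_{2}), rho(e_{23}) = i*rho(e_{1}); with real blade coefficients the real parts of m0..m3 are the coefficients of 1, e_{1}, e_{2}, e_{3} and the imaginary parts give the bivectors (e_{23}: Im m1, e_{13}: -Im m2, e_{12}: Im m3).
Answer: -8 e_{1} - 8 e_{13}


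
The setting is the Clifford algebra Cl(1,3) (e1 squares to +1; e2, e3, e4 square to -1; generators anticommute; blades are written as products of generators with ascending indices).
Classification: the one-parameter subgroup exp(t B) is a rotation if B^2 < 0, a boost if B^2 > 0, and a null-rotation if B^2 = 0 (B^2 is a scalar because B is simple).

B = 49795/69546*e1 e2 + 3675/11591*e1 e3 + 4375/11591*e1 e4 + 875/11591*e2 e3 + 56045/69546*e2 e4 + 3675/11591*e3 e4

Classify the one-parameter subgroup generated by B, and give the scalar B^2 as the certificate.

B^2 term by term: the squares give (49795/69546)^2*(e1 e2)^2 + (3675/11591)^2*(e1 e3)^2 + (4375/11591)^2*(e1 e4)^2 + (875/11591)^2*(e2 e3)^2 + (56045/69546)^2*(e2 e4)^2 + (3675/11591)^2*(e3 e4)^2 = 2479542025/4836646116*(+1) + 13505625/134351281*(+1) + 19140625/134351281*(+1) + 765625/134351281*(-1) + 3141042025/4836646116*(-1) + 13505625/134351281*(-1) = 0 (each basis 2-blade squares to minus the product of its generators' squares); cross terms between blades sharing an index anticommute and cancel; the commuting (index-disjoint) pairs give grade-4 terms 2*c*c'*(blade product), which cancel blade by blade — e1 e2 e3 e4: 60998875/134351281 - 68655125/134351281 + 7656250/134351281 = 0 — confirming B is simple. So B^2 = 0.
Answer: null-rotation, certificate B^2 = 0. Check the certificate: B^2 = 0, and that sign is decisive whatever form B takes.


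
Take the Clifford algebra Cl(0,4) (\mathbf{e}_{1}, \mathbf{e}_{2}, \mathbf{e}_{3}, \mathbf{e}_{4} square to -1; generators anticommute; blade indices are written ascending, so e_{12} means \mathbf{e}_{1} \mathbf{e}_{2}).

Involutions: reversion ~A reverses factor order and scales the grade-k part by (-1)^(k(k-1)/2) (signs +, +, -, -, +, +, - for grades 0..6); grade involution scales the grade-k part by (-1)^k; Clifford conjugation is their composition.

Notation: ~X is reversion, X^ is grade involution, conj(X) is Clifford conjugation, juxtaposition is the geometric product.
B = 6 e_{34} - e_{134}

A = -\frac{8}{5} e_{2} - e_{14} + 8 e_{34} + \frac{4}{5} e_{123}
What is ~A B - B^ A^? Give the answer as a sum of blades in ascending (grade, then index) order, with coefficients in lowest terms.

first term: 48 - 8 e_{1} - e_{3} + 6 e_{13} + \frac{4}{5} e_{24} + \frac{24}{5} e_{124} - \frac{48}{5} e_{234} - \frac{8}{5} e_{1234}
second term: -48 - 8 e_{1} - e_{3} + 6 e_{13} + \frac{4}{5} e_{24} - \frac{24}{5} e_{124} + \frac{48}{5} e_{234} + \frac{8}{5} e_{1234}
Answer: 96 + \frac{48}{5} e_{124} - \frac{96}{5} e_{234} - \frac{16}{5} e_{1234}


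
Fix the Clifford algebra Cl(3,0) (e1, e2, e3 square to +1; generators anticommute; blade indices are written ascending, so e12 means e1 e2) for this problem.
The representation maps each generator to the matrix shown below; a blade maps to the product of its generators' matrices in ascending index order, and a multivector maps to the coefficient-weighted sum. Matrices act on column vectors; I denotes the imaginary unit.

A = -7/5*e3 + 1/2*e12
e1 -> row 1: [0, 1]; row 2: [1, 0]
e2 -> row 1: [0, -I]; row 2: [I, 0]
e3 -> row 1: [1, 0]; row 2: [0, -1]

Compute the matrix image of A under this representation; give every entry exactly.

Bivector images (products of the table entries): rho(e12) = rho(e1)rho(e2) = row 1: [I, 0]; row 2: [0, -I].
M = (-7/5)*rho(e3) + (1/2)*rho(e12), summed entrywise:
Answer: row 1: [-7/5 + I/2, 0]; row 2: [0, 7/5 - I/2]


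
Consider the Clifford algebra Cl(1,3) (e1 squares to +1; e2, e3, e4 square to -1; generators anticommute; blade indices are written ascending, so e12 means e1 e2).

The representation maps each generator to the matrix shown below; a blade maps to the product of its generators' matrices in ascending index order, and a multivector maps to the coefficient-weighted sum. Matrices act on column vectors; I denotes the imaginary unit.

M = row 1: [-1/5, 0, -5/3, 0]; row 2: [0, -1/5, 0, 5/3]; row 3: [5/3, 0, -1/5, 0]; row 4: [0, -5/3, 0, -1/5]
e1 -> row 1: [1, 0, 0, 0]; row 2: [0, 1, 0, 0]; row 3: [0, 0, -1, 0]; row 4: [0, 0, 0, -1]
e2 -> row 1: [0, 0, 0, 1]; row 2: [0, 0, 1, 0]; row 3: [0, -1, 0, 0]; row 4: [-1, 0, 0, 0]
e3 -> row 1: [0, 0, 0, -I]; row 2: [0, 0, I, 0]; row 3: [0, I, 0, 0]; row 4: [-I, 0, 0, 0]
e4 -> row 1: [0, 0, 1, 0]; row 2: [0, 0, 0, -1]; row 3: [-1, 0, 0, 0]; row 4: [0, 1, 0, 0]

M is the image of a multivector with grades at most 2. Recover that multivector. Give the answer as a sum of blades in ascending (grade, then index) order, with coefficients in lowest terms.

Method: the blade images are trace-orthogonal — tr(rho(e_A) rho(e_B)^-1) = 4 if A = B and 0 otherwise — and rho(e_A)^-1 = (e_A)^2 * rho(e_A) with (e_A)^2 = +1 or -1, so the coefficient of e_A in the preimage is (e_A)^2 * tr(M rho(e_A))/4.
Nonzero projections over blades of grade <= 2: 1: (1)^2 = +1, tr(M 1) = -4/5, coefficient -1/5; e4: (e4)^2 = -1, tr(M rho(e4)) = 20/3, coefficient -5/3. Every other blade of grade <= 2 projects to 0.
Answer: -1/5 - 5/3*e4


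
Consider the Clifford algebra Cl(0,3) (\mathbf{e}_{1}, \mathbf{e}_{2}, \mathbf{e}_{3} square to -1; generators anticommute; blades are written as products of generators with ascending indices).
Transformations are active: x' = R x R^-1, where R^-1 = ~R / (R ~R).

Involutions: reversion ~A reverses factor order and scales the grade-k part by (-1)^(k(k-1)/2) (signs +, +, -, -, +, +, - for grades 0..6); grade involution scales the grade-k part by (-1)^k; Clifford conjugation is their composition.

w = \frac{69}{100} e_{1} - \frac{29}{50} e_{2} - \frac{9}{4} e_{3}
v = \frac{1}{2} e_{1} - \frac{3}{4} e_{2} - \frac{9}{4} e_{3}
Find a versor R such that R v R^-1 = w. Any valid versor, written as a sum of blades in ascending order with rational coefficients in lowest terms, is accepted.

Here q(v) = q(w) = -\frac{47}{8}; the classical choice R = v + w = \frac{119}{100} e_{1} - \frac{133}{100} e_{2} - \frac{9}{2} e_{3} then realises v -> w under the sandwich.
Answer: \frac{119}{100} e_{1} - \frac{133}{100} e_{2} - \frac{9}{2} e_{3}


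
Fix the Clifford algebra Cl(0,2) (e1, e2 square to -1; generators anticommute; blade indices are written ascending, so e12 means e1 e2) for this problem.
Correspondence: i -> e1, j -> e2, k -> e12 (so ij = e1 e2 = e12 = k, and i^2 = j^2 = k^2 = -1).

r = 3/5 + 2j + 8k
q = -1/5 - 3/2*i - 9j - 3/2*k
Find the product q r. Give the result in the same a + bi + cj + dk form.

In blades: q = -1/5 - 3/2*e1 - 9*e2 - 3/2*e12, r = 3/5 + 2*e2 + 8*e12.
Distribute q over r term by term (generator squares from the signature, products reordered to ascending indices): (-1/5)*r = -3/25 - 2/5*e2 - 8/5*e12; (-3/2*e1)*r = -9/10*e1 + 12*e2 - 3*e12; (-9*e2)*r = 18 - 72*e1 - 27/5*e2; (-3/2*e12)*r = 12 + 3*e1 - 9/10*e12.
Sum: 747/25 - 699/10*e1 + 31/5*e2 - 11/2*e12; translating back through the correspondence:
Answer: 747/25 - 699/10*i + 31/5*j - 11/2*k


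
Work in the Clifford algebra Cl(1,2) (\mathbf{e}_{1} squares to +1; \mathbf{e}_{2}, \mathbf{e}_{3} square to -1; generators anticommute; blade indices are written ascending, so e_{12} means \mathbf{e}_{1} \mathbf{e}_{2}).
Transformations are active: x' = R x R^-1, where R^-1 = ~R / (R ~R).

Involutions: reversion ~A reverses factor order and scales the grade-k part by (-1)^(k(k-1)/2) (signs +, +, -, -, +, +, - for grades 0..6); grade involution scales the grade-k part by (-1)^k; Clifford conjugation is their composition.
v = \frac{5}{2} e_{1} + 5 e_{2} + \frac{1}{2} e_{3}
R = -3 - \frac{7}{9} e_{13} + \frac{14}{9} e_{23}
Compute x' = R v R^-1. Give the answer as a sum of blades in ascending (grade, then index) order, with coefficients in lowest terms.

~R = -3 + \frac{7}{9} e_{13} - \frac{14}{9} e_{23}, and R ~R = \frac{292}{27}, so R^-1 = ~R / (\frac{292}{27}).
R v = -\frac{64}{9} e_{1} - \frac{142}{9} e_{2} + \frac{74}{9} e_{3} + \frac{70}{9} e_{123}
Answer: \frac{1613}{438} e_{1} + \frac{577}{219} e_{2} - \frac{739}{146} e_{3}


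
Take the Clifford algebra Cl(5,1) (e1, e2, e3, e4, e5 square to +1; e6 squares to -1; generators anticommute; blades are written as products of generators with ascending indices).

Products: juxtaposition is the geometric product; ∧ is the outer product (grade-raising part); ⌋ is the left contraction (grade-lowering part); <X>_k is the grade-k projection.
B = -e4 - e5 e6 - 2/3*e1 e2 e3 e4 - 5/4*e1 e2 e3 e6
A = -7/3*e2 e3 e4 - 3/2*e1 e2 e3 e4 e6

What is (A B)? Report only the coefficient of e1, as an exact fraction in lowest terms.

step 1: 14/9*e1 + 15/8*e4 + e6 + 7/3*e2 e3 + 35/12*e1 e4 e6 - 3/2*e1 e2 e3 e6 + 3/2*e1 e2 e3 e4 e5 + 7/3*e2 e3 e4 e5 e6
Answer: 14/9


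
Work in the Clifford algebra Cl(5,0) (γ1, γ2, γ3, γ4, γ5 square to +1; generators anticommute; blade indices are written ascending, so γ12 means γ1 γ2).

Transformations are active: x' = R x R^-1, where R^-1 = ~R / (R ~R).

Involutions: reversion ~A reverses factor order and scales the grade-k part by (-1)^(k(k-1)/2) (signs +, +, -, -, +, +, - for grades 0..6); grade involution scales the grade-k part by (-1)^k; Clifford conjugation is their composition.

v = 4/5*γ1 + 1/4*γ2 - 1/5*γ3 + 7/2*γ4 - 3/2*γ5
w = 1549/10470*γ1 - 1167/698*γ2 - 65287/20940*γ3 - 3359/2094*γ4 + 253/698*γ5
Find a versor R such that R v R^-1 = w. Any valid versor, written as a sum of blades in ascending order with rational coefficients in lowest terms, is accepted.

Since q(v) = q(w) = 6097/400, the sum R = v + w = 1985/2094*γ1 - 1985/1396*γ2 - 13895/4188*γ3 + 1985/1047*γ4 - 397/349*γ5 does the job whenever invertible.
Answer: 1985/2094*γ1 - 1985/1396*γ2 - 13895/4188*γ3 + 1985/1047*γ4 - 397/349*γ5


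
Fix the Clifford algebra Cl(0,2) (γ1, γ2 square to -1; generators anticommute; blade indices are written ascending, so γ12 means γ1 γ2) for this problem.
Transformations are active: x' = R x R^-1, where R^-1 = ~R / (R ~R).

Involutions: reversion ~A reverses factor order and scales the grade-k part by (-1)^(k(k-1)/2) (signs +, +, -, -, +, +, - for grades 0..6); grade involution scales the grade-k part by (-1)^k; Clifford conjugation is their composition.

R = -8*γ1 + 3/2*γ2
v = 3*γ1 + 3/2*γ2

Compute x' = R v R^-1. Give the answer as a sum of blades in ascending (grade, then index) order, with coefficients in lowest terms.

~R = -8*γ1 + 3/2*γ2, and R ~R = -265/4, so R^-1 = ~R / (-265/4).
R v = 87/4 - 33/2*γ12
Answer: 597/265*γ1 - 1317/530*γ2


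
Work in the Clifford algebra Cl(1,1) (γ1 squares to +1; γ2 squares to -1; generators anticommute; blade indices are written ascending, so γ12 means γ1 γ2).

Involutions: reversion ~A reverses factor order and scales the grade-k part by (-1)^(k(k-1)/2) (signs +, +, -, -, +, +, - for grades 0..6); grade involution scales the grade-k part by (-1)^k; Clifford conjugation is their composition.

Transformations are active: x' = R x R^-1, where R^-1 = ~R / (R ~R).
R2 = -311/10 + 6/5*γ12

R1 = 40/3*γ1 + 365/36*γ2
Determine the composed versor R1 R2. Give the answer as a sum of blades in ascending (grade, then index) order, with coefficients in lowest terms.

Distribute over the terms of R1 (each basis-blade product reordered to ascending indices, repeated generators contracted through their squares):
(40/3*γ1) R2 = -1244/3*γ1 + 16*γ2
(365/36*γ2) R2 = 73/6*γ1 - 22703/72*γ2
Summing the partial products and collecting blades:
Answer: -805/2*γ1 - 21551/72*γ2


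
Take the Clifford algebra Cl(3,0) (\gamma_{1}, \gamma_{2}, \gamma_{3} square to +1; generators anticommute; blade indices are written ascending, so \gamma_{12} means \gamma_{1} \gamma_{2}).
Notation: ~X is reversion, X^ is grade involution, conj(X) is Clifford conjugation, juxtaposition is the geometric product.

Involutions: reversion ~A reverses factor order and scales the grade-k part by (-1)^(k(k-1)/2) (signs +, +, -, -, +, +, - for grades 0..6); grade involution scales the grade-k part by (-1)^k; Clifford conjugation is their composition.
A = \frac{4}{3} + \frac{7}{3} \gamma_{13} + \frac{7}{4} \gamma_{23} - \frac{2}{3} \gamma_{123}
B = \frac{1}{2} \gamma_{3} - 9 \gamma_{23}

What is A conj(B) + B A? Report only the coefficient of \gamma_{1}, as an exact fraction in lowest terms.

first term: -\frac{63}{4} + \frac{29}{6} \gamma_{1} - \frac{7}{8} \gamma_{2} - \frac{2}{3} \gamma_{3} - \frac{62}{3} \gamma_{12} + 12 \gamma_{23}
second term: \frac{63}{4} - \frac{43}{6} \gamma_{1} - \frac{7}{8} \gamma_{2} + \frac{2}{3} \gamma_{3} - \frac{64}{3} \gamma_{12} - 12 \gamma_{23}
Answer: -\frac{7}{3}


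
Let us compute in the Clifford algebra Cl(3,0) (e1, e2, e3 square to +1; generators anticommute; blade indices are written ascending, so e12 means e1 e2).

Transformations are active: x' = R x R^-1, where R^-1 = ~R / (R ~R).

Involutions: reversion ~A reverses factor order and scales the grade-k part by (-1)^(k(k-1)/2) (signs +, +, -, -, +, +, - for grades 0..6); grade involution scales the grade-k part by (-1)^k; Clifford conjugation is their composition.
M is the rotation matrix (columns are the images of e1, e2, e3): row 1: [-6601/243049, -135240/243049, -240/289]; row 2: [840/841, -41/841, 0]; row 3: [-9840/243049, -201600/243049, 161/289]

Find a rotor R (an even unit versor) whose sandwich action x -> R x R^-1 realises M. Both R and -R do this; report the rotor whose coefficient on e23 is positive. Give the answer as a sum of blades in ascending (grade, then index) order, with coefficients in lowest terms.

Method: write R = a + b12*e12 + b13*e13 + b23*e23 with a^2 + b12^2 + b13^2 + b23^2 = 1 (so R^-1 = ~R). Expanding the columns R e_j ~R gives tr M = 4a^2 - 1 and, from the antisymmetric part, M21 - M12 = -4a*b12, M13 - M31 = 4a*b13, M32 - M23 = -4a*b23.
Here tr M = 116951/243049, so a^2 = (1 + tr M)/4 = 90000/243049 and a = ±300/493. Taking a = 300/493: M21 - M12 = 378000/243049, M13 - M31 = -192000/243049, M32 - M23 = -201600/243049, giving b12 = -315/493, b13 = -160/493, b23 = 168/493, i.e. R = 300/493 - 315/493*e12 - 160/493*e13 + 168/493*e23.
Its e23 coefficient is already positive.
Answer: 300/493 - 315/493*e12 - 160/493*e13 + 168/493*e23. Key observation: the double cover Spin(3) -> SO(3) sends R and -R to the same matrix (trace 116951/243049 here), so the stated sign of the e23 coefficient is what selects one sheet.


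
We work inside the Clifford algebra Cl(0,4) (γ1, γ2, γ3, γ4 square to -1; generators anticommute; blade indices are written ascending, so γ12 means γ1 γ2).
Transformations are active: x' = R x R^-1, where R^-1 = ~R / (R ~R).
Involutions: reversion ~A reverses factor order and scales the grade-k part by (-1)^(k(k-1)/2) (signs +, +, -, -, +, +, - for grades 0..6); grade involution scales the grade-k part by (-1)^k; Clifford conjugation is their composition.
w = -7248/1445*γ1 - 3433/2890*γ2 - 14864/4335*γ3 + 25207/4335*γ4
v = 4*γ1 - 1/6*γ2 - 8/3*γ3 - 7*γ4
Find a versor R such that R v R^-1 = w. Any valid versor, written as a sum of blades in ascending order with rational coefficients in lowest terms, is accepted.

Sketch: the shared square -2597/36 makes R = v + w = -1468/1445*γ1 - 5872/4335*γ2 - 8808/1445*γ3 - 5138/4335*γ4 the natural versor; its sandwich fixes that direction, negates (v - w)/2, and sends v to w.
Answer: -1468/1445*γ1 - 5872/4335*γ2 - 8808/1445*γ3 - 5138/4335*γ4


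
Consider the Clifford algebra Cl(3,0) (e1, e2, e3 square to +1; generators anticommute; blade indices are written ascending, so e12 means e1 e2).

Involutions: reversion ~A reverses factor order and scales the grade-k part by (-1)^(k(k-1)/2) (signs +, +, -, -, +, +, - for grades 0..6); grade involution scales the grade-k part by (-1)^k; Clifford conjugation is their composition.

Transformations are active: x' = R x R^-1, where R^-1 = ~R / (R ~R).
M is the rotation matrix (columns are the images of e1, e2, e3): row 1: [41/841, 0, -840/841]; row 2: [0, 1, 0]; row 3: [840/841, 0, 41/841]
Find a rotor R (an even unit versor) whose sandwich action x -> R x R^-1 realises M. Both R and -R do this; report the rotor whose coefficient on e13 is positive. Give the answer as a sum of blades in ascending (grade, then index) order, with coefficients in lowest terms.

Method: write R = a + b12*e12 + b13*e13 + b23*e23 with a^2 + b12^2 + b13^2 + b23^2 = 1 (so R^-1 = ~R). Expanding the columns R e_j ~R gives tr M = 4a^2 - 1 and, from the antisymmetric part, M21 - M12 = -4a*b12, M13 - M31 = 4a*b13, M32 - M23 = -4a*b23.
Here tr M = 923/841, so a^2 = (1 + tr M)/4 = 441/841 and a = ±21/29. Taking a = 21/29: M21 - M12 = 0, M13 - M31 = -1680/841, M32 - M23 = 0, giving b12 = 0, b13 = -20/29, b23 = 0, i.e. R = 21/29 - 20/29*e13.
Its e13 coefficient is negative, so report the other preimage -R.
Answer: -21/29 + 20/29*e13. Recall the cover is two-to-one: with M of trace 923/841, both preimages act alike, and the stated e13 sign chooses the sheet.


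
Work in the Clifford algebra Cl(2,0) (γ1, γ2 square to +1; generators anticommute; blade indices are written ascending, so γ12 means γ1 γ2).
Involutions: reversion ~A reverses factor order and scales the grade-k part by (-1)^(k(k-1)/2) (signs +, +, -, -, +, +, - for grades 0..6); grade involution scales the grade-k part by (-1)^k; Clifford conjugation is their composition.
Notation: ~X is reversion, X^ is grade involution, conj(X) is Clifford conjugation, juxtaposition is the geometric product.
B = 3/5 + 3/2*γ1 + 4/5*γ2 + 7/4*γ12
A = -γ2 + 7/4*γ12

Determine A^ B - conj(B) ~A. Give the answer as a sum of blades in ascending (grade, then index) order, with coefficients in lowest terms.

first term: -181/80 - 7/20*γ1 - 81/40*γ2 - 9/20*γ12
second term: -181/80 + 7/20*γ1 + 81/40*γ2 + 9/20*γ12
Answer: -7/10*γ1 - 81/20*γ2 - 9/10*γ12


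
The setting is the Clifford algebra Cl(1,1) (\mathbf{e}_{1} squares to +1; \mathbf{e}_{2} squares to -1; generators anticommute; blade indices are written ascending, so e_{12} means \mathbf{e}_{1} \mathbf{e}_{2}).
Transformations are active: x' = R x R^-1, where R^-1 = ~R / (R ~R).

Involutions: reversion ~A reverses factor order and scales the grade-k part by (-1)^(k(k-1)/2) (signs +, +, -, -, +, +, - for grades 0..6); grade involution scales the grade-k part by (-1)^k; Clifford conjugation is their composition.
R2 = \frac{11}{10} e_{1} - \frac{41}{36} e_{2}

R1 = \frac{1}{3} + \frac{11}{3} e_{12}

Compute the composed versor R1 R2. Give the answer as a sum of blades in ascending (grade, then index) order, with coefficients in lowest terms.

Distribute over the terms of R1 (each basis-blade product reordered to ascending indices, repeated generators contracted through their squares):
(\frac{1}{3}) R2 = \frac{11}{30} e_{1} - \frac{41}{108} e_{2}
(\frac{11}{3} e_{12}) R2 = \frac{451}{108} e_{1} - \frac{121}{30} e_{2}
Summing the partial products and collecting blades:
Answer: \frac{2453}{540} e_{1} - \frac{2383}{540} e_{2}


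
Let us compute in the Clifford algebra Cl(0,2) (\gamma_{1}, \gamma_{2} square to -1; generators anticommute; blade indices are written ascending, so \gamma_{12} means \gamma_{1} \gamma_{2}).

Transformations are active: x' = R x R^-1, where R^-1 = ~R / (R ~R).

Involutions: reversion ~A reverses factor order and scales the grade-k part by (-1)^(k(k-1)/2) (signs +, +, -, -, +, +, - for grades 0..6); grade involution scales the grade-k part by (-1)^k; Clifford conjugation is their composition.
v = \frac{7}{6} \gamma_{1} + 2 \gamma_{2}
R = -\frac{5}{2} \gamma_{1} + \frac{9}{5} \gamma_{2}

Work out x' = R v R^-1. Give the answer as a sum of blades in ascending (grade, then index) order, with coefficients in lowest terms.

~R = -\frac{5}{2} \gamma_{1} + \frac{9}{5} \gamma_{2}, and R ~R = -\frac{949}{100}, so R^-1 = ~R / (-\frac{949}{100}).
R v = -\frac{41}{60} - \frac{71}{10} \gamma_{12}
Answer: -\frac{8693}{5694} \gamma_{1} - \frac{1652}{949} \gamma_{2}


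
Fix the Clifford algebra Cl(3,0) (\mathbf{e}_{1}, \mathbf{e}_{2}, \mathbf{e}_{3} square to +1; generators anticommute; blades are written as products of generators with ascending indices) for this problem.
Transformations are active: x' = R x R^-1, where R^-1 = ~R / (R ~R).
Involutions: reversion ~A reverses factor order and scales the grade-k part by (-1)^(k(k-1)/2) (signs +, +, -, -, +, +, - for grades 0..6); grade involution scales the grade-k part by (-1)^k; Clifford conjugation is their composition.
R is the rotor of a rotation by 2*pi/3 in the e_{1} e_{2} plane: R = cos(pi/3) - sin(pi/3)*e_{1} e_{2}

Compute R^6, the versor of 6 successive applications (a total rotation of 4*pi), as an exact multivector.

Half-angle bookkeeping: 6 applications in e_{1} e_{2} add up to rotor phase 6*pi/3 = 2 \pi, so R^6 = cos(2 \pi) - sin(2 \pi)*e_{1} e_{2}.
cos(2 \pi) = 1 and sin(2 \pi) = 0, so R^6 = 1. The total rotation 4*pi is 2 full turns, so every vector returns to itself, yet the rotor is +1, back on the identity sheet (an even number of 2*pi turns).
Answer: 1


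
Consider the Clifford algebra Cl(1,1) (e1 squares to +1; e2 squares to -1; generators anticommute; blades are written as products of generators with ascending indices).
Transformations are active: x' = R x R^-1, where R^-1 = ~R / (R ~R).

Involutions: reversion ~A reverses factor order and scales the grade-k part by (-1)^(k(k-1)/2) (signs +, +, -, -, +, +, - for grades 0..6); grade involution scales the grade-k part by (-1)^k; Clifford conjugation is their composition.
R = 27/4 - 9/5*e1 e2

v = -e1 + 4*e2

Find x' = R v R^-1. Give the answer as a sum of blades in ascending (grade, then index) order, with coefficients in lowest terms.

~R = 27/4 + 9/5*e1 e2, and R ~R = 16929/400, so R^-1 = ~R / (16929/400).
R v = 9/20*e1 + 126/5*e2
Answer: 239/209*e1 + 844/209*e2


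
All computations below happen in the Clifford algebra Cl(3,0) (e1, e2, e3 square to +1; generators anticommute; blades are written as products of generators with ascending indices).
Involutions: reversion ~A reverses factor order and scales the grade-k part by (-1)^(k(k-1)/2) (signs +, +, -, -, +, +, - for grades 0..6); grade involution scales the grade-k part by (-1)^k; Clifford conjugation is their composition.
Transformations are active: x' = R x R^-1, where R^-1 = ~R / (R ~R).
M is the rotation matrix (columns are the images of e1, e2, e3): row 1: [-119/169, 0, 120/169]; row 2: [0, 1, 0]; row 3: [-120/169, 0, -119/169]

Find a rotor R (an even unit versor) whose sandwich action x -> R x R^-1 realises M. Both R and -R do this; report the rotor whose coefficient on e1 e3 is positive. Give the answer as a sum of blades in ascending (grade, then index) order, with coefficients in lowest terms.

Method: write R = a + b12*e1 e2 + b13*e1 e3 + b23*e2 e3 with a^2 + b12^2 + b13^2 + b23^2 = 1 (so R^-1 = ~R). Expanding the columns R e_j ~R gives tr M = 4a^2 - 1 and, from the antisymmetric part, M21 - M12 = -4a*b12, M13 - M31 = 4a*b13, M32 - M23 = -4a*b23.
Here tr M = -69/169, so a^2 = (1 + tr M)/4 = 25/169 and a = ±5/13. Taking a = 5/13: M21 - M12 = 0, M13 - M31 = 240/169, M32 - M23 = 0, giving b12 = 0, b13 = 12/13, b23 = 0, i.e. R = 5/13 + 12/13*e1 e3.
Its e1 e3 coefficient is already positive.
Answer: 5/13 + 12/13*e1 e3. Key observation: the double cover Spin(3) -> SO(3) sends R and -R to the same matrix (trace -69/169 here), so the stated sign of the e1 e3 coefficient is what selects one sheet.


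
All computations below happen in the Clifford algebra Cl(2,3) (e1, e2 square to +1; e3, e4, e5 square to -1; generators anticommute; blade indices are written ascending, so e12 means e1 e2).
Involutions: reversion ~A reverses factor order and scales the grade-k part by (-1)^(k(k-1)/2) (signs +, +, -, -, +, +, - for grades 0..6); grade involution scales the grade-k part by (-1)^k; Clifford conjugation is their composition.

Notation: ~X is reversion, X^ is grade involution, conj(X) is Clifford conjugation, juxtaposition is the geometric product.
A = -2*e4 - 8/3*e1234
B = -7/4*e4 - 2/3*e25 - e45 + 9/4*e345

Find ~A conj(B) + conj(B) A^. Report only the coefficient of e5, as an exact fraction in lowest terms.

first term: 7/2 + 2*e5 - 9/2*e35 + 14/3*e123 + 6*e125 + 4/3*e245 + 8/3*e1235 - 16/9*e1345
second term: -7/2 + 2*e5 + 9/2*e35 - 14/3*e123 + 6*e125 - 4/3*e245 - 8/3*e1235 + 16/9*e1345
Answer: 4


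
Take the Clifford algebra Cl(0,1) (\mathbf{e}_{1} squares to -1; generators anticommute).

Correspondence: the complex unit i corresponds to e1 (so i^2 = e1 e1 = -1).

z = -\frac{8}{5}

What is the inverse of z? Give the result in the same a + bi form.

In blades: z = -\frac{8}{5}.
With qbar = -\frac{8}{5} (scalar fixed, mapped units negated), z qbar = \frac{64}{25} (the sum of squared coefficients), so z^-1 = qbar / (\frac{64}{25}) = -\frac{5}{8}; translating back:
Answer: -\frac{5}{8}


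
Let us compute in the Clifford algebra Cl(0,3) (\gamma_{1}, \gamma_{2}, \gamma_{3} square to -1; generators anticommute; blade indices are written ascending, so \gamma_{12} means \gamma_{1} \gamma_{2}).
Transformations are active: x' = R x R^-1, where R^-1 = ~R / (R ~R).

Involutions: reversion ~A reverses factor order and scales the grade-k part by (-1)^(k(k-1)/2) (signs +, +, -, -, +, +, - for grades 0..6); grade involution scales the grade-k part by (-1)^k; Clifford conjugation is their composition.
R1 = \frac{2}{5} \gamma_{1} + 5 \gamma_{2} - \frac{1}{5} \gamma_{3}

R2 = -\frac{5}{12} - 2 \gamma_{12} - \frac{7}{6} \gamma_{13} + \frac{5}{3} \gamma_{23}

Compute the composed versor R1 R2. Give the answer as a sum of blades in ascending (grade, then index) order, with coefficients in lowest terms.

Distribute over the terms of R1 (each basis-blade product reordered to ascending indices, repeated generators contracted through their squares):
(\frac{2}{5} \gamma_{1}) R2 = -\frac{1}{6} \gamma_{1} + \frac{4}{5} \gamma_{2} + \frac{7}{15} \gamma_{3} + \frac{2}{3} \gamma_{123}
(5 \gamma_{2}) R2 = -10 \gamma_{1} - \frac{25}{12} \gamma_{2} - \frac{25}{3} \gamma_{3} + \frac{35}{6} \gamma_{123}
(-\frac{1}{5} \gamma_{3}) R2 = \frac{7}{30} \gamma_{1} - \frac{1}{3} \gamma_{2} + \frac{1}{12} \gamma_{3} + \frac{2}{5} \gamma_{123}
Summing the partial products and collecting blades:
Answer: -\frac{149}{15} \gamma_{1} - \frac{97}{60} \gamma_{2} - \frac{467}{60} \gamma_{3} + \frac{69}{10} \gamma_{123}


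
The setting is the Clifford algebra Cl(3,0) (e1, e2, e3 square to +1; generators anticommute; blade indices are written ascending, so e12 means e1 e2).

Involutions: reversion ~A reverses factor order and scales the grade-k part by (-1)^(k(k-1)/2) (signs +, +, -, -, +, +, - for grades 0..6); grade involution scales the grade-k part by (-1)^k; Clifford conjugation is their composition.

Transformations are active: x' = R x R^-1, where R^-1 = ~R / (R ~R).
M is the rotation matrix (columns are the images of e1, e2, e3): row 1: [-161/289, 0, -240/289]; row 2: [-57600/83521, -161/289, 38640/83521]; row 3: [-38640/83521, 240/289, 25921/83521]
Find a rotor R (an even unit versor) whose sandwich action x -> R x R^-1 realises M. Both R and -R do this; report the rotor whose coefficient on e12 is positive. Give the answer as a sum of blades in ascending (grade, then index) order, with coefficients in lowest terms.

Method: write R = a + b12*e12 + b13*e13 + b23*e23 with a^2 + b12^2 + b13^2 + b23^2 = 1 (so R^-1 = ~R). Expanding the columns R e_j ~R gives tr M = 4a^2 - 1 and, from the antisymmetric part, M21 - M12 = -4a*b12, M13 - M31 = 4a*b13, M32 - M23 = -4a*b23.
Here tr M = -67137/83521, so a^2 = (1 + tr M)/4 = 4096/83521 and a = ±64/289. Taking a = 64/289: M21 - M12 = -57600/83521, M13 - M31 = -30720/83521, M32 - M23 = 30720/83521, giving b12 = 225/289, b13 = -120/289, b23 = -120/289, i.e. R = 64/289 + 225/289*e12 - 120/289*e13 - 120/289*e23.
Its e12 coefficient is already positive.
Answer: 64/289 + 225/289*e12 - 120/289*e13 - 120/289*e23. Uniqueness: Spin(3) -> SO(3) maps R and -R to the same rotation of trace -67137/83521; fixing the sign of the e12 coefficient removes the ambiguity.
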